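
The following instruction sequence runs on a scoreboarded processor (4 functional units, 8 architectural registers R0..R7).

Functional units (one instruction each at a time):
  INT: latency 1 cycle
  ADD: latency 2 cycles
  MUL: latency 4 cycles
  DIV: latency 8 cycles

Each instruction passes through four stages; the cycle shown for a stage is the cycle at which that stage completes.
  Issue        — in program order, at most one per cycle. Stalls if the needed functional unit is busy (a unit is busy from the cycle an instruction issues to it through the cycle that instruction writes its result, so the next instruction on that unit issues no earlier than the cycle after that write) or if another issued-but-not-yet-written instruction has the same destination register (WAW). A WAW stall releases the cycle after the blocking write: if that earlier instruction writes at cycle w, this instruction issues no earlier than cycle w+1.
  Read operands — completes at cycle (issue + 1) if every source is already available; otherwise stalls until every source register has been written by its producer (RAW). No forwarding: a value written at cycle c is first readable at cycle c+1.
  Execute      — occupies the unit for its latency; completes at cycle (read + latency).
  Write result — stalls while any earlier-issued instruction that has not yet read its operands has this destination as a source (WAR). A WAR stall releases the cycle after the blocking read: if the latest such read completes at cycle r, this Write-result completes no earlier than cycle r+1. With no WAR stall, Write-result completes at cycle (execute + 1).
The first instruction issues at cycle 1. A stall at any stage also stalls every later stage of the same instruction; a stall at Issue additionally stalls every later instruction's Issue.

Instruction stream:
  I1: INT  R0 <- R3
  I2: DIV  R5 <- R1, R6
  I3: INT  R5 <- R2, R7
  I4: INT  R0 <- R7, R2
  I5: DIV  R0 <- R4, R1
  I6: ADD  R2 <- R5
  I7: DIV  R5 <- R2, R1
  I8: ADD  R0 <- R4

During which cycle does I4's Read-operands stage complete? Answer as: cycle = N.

I1  is:1  ro:2  ex:3  wr:4
I2  is:2  ro:3  ex:11  wr:12
I3  is:13  ro:14  ex:15  wr:16  — WAW R5: wait I2 write@12
I4  is:17  ro:18  ex:19  wr:20  — struct: INT busy until I3 writes@16
I5  is:21  ro:22  ex:30  wr:31  — WAW R0: wait I4 write@20
I6  is:22  ro:23  ex:25  wr:26
I7  is:32  ro:33  ex:41  wr:42  — struct: DIV busy until I5 writes@31
I8  is:33  ro:34  ex:36  wr:37

cycle = 18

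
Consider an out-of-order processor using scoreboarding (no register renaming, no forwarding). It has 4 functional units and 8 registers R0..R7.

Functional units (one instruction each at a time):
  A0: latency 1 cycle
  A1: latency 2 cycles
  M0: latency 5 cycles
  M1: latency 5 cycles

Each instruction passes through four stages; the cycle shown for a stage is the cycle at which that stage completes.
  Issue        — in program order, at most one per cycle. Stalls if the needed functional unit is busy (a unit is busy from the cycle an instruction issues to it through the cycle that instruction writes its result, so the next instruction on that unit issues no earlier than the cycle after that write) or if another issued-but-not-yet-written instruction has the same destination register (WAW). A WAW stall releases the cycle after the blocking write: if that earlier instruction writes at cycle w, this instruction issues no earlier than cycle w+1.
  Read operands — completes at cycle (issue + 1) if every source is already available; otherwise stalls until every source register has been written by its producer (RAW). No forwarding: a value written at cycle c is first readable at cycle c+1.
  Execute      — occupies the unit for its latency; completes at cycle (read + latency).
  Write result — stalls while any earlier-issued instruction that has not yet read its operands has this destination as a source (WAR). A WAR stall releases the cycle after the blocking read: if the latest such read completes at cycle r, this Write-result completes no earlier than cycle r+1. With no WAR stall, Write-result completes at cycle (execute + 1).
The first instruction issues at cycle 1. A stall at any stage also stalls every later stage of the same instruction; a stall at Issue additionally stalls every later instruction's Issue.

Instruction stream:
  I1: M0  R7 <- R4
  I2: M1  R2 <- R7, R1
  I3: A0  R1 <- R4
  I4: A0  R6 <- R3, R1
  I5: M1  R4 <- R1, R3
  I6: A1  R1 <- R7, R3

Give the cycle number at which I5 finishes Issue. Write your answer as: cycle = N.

cycle = 16

t=1  I1 issues→M0
t=2  I1 reads | I2 issues→M1
t=3  I3 issues→A0
t=4  I3 reads
t=5  I3 exec-done
t=7  I1 exec-done
t=8  I1 writes R7
t=9  I2 reads
t=10  I3 writes R1
t=11  I4 issues→A0
t=12  I4 reads
t=13  I4 exec-done
t=14  I2 exec-done | I4 writes R6
t=15  I2 writes R2
t=16  I5 issues→M1
t=17  I5 reads | I6 issues→A1
t=18  I6 reads
t=20  I6 exec-done
t=21  I6 writes R1
t=22  I5 exec-done
t=23  I5 writes R4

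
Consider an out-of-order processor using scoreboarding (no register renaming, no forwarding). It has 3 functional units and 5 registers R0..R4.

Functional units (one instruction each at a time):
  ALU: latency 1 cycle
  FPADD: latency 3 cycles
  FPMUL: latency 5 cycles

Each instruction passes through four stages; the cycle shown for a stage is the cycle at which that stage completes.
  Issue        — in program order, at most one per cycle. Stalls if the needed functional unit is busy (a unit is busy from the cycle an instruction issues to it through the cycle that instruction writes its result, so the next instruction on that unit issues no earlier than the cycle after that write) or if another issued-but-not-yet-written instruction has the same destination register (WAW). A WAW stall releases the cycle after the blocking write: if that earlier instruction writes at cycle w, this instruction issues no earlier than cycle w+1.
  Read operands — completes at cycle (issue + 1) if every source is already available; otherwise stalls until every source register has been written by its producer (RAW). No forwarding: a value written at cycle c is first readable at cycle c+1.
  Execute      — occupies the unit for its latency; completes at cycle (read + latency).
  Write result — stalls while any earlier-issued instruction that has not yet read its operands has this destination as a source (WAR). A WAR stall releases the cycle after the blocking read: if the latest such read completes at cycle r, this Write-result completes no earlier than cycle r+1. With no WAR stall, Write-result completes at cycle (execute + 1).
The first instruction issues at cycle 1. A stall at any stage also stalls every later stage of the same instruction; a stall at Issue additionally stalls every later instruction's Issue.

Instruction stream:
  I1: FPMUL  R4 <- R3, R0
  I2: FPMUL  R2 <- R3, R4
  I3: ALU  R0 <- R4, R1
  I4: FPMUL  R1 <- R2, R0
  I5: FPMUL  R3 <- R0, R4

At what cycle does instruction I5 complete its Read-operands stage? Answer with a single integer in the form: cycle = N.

cycle 1: issue I1 (FPMUL)
cycle 2: I1 read-ops
cycle 7: I1 finished on FPMUL
cycle 8: I1→R4
cycle 9: issue I2 (FPMUL)
cycle 10: I2 read-ops; issue I3 (ALU)
cycle 11: I3 read-ops
cycle 12: I3 finished on ALU
cycle 13: I3→R0
cycle 15: I2 finished on FPMUL
cycle 16: I2→R2
cycle 17: issue I4 (FPMUL)
cycle 18: I4 read-ops
cycle 23: I4 finished on FPMUL
cycle 24: I4→R1
cycle 25: issue I5 (FPMUL)
cycle 26: I5 read-ops
cycle 31: I5 finished on FPMUL
cycle 32: I5→R3

cycle = 26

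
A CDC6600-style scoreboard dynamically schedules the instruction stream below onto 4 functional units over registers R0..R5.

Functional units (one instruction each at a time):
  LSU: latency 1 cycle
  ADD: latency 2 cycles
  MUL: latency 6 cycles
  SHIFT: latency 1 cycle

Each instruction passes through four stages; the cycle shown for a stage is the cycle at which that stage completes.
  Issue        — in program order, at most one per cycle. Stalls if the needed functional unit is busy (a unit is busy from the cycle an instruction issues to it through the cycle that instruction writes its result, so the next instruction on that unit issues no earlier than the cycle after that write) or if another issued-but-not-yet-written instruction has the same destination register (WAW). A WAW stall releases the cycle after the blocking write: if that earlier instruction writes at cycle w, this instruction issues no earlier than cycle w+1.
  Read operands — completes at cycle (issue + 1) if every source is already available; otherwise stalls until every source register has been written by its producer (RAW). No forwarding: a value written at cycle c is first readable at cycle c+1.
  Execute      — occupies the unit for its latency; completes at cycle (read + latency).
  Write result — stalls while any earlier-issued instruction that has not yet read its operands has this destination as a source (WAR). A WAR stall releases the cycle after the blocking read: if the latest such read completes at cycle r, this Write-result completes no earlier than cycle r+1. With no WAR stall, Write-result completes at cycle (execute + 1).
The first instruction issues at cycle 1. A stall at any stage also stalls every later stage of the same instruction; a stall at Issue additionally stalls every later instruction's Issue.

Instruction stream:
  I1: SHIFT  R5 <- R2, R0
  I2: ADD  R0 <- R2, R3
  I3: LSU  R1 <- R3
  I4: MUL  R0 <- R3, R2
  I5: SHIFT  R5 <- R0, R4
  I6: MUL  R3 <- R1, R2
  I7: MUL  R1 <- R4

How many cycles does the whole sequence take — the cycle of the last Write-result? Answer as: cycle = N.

cycle = 33

  I1 | 1 | 2 | 3 | 4
  I2 | 2 | 3 | 5 | 6
  I3 | 3 | 4 | 5 | 6
  I4 | 7 | 8 | 14 | 15   WAW R0: wait I2 write@6
  I5 | 8 | 16 | 17 | 18   RAW R0: wait I4 write@15
  I6 | 16 | 17 | 23 | 24   struct: MUL busy until I4 writes@15
  I7 | 25 | 26 | 32 | 33   struct: MUL busy until I6 writes@24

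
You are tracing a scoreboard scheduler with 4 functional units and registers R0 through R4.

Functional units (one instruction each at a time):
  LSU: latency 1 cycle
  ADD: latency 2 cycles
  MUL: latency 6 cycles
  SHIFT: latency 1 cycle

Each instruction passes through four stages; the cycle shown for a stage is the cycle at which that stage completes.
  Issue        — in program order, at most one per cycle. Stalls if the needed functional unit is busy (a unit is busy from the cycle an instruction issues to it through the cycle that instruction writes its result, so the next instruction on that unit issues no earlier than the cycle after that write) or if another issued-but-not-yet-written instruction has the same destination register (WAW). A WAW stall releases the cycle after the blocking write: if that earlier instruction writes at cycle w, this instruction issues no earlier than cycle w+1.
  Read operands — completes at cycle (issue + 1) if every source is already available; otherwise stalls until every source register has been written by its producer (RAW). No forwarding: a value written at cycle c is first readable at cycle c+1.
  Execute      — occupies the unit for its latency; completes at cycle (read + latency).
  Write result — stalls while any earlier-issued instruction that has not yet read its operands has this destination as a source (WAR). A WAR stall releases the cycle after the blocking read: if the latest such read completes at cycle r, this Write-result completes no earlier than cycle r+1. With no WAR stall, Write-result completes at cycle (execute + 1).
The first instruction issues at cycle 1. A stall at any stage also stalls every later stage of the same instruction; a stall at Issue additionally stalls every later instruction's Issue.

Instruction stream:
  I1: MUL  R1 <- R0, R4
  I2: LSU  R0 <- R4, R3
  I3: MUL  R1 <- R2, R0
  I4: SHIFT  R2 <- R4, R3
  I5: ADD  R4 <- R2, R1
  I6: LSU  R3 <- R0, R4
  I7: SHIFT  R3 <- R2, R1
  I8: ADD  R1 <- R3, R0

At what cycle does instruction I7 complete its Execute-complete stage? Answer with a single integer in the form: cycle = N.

cycle = 28

cycle 1: issue I1 (MUL)
cycle 2: I1 read-ops, issue I2 (LSU)
cycle 3: I2 read-ops
cycle 4: I2 finished on LSU
cycle 5: I2→R0
cycle 8: I1 finished on MUL
cycle 9: I1→R1
cycle 10: issue I3 (MUL)
cycle 11: I3 read-ops, issue I4 (SHIFT)
cycle 12: I4 read-ops, issue I5 (ADD)
cycle 13: I4 finished on SHIFT, issue I6 (LSU)
cycle 14: I4→R2
cycle 17: I3 finished on MUL
cycle 18: I3→R1
cycle 19: I5 read-ops
cycle 21: I5 finished on ADD
cycle 22: I5→R4
cycle 23: I6 read-ops
cycle 24: I6 finished on LSU
cycle 25: I6→R3
cycle 26: issue I7 (SHIFT)
cycle 27: I7 read-ops, issue I8 (ADD)
cycle 28: I7 finished on SHIFT
cycle 29: I7→R3
cycle 30: I8 read-ops
cycle 32: I8 finished on ADD
cycle 33: I8→R1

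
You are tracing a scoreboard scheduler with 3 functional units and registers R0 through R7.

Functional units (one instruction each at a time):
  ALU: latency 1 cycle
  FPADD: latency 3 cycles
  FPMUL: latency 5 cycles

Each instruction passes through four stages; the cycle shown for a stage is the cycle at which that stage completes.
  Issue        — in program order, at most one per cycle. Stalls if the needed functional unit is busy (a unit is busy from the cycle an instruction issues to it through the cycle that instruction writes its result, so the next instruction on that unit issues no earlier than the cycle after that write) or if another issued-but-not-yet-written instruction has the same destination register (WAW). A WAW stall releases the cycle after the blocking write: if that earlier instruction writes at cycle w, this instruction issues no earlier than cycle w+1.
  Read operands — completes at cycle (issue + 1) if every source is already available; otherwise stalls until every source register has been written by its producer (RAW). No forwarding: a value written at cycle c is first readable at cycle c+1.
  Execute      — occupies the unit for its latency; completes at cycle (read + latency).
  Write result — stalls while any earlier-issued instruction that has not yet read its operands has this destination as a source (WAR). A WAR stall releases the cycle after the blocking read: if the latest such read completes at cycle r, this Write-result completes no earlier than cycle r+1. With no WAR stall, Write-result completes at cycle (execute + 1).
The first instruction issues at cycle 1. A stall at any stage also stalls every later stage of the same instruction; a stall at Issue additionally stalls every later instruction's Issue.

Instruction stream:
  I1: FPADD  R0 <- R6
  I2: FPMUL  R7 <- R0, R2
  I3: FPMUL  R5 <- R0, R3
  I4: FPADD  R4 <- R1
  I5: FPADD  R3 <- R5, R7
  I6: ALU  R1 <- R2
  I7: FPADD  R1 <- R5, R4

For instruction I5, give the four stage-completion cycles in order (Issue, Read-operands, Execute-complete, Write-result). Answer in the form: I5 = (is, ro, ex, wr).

I5 = (21, 22, 25, 26)

I1  is:1  ro:2  ex:5  wr:6
I2  is:2  ro:7  ex:12  wr:13  — RAW R0: wait I1 write@6
I3  is:14  ro:15  ex:20  wr:21  — struct: FPMUL busy until I2 writes@13
I4  is:15  ro:16  ex:19  wr:20
I5  is:21  ro:22  ex:25  wr:26  — struct: FPADD busy until I4 writes@20
I6  is:22  ro:23  ex:24  wr:25
I7  is:27  ro:28  ex:31  wr:32  — struct: FPADD busy until I5 writes@26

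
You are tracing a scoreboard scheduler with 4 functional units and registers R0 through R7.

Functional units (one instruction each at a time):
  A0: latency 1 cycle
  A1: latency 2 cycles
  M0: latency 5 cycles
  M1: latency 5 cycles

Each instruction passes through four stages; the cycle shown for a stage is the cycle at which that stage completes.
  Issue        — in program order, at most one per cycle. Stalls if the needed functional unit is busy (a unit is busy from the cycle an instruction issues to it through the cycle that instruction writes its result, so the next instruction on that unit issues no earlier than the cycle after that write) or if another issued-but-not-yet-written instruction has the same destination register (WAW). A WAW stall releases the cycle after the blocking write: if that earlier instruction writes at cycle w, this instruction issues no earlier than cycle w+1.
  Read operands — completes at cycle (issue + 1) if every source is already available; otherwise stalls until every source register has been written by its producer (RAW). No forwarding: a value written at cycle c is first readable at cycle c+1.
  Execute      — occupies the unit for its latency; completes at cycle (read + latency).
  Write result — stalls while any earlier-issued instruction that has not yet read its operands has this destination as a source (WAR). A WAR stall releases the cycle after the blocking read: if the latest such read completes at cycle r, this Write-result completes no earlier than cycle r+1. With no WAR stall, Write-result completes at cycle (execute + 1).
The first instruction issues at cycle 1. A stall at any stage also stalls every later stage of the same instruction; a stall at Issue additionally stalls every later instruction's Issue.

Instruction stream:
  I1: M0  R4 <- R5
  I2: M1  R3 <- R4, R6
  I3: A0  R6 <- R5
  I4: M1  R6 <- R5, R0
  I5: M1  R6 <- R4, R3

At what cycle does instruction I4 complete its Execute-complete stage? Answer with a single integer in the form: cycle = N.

cycle = 22

t=1  issue I1 (M0)
t=2  I1 read-ops | issue I2 (M1)
t=3  issue I3 (A0)
t=4  I3 read-ops
t=5  I3 finished on A0
t=7  I1 finished on M0
t=8  I1→R4
t=9  I2 read-ops
t=10  I3→R6
t=14  I2 finished on M1
t=15  I2→R3
t=16  issue I4 (M1)
t=17  I4 read-ops
t=22  I4 finished on M1
t=23  I4→R6
t=24  issue I5 (M1)
t=25  I5 read-ops
t=30  I5 finished on M1
t=31  I5→R6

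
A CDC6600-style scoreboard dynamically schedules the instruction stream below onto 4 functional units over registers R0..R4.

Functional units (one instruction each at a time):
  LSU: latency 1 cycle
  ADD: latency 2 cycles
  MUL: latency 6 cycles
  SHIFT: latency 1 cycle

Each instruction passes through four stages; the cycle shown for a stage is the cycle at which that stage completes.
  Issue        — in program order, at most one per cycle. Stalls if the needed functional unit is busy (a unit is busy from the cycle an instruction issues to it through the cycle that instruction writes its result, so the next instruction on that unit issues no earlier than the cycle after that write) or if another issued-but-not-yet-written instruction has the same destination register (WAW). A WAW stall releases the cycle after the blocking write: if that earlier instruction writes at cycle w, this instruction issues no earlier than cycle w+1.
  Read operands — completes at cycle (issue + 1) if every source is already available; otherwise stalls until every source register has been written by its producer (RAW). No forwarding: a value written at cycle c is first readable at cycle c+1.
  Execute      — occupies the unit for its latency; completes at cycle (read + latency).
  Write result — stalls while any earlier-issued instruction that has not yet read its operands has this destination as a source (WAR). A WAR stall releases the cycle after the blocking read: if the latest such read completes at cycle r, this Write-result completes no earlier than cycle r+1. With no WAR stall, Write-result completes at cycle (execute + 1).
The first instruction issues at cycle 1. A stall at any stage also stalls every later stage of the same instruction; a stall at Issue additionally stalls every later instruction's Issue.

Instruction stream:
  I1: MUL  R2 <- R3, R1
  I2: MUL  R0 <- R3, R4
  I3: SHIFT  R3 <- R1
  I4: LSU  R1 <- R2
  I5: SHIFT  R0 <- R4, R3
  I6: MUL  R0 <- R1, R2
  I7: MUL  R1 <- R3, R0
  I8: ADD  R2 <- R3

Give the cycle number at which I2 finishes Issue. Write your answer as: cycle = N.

cycle = 10

t=1  I1→MUL
t=2  I1 RO
t=8  I1 EX
t=9  I1 WR R2
t=10  I2→MUL
t=11  I2 RO | I3→SHIFT
t=12  I3 RO | I4→LSU
t=13  I3 EX | I4 RO
t=14  I3 WR R3 | I4 EX
t=15  I4 WR R1
t=17  I2 EX
t=18  I2 WR R0
t=19  I5→SHIFT
t=20  I5 RO
t=21  I5 EX
t=22  I5 WR R0
t=23  I6→MUL
t=24  I6 RO
t=30  I6 EX
t=31  I6 WR R0
t=32  I7→MUL
t=33  I7 RO | I8→ADD
t=34  I8 RO
t=36  I8 EX
t=37  I8 WR R2
t=39  I7 EX
t=40  I7 WR R1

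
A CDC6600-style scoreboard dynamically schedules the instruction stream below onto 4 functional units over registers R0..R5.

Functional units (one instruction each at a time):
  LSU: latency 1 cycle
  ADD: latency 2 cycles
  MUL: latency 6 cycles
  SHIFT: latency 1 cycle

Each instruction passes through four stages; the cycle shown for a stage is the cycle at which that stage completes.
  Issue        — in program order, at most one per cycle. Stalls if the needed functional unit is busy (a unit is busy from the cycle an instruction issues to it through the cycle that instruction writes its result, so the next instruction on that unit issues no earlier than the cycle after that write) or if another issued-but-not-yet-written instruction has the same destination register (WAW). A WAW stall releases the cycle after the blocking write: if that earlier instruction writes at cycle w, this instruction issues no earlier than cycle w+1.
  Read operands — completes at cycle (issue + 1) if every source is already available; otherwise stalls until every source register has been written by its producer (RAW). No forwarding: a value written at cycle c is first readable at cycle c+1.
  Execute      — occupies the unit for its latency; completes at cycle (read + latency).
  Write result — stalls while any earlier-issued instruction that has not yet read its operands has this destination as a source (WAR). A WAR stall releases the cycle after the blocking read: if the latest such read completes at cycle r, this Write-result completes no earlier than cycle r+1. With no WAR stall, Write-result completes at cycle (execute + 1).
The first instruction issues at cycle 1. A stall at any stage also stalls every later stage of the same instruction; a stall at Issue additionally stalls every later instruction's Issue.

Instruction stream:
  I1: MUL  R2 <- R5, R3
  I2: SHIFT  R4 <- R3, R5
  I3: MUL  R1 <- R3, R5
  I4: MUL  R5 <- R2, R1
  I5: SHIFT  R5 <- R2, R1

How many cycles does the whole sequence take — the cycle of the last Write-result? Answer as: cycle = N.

[1] I1 dispatched to MUL
[2] I1 operands ready, I2 dispatched to SHIFT
[3] I2 operands ready
[4] I2 complete
[5] R4←I2
[8] I1 complete
[9] R2←I1
[10] I3 dispatched to MUL
[11] I3 operands ready
[17] I3 complete
[18] R1←I3
[19] I4 dispatched to MUL
[20] I4 operands ready
[26] I4 complete
[27] R5←I4
[28] I5 dispatched to SHIFT
[29] I5 operands ready
[30] I5 complete
[31] R5←I5

cycle = 31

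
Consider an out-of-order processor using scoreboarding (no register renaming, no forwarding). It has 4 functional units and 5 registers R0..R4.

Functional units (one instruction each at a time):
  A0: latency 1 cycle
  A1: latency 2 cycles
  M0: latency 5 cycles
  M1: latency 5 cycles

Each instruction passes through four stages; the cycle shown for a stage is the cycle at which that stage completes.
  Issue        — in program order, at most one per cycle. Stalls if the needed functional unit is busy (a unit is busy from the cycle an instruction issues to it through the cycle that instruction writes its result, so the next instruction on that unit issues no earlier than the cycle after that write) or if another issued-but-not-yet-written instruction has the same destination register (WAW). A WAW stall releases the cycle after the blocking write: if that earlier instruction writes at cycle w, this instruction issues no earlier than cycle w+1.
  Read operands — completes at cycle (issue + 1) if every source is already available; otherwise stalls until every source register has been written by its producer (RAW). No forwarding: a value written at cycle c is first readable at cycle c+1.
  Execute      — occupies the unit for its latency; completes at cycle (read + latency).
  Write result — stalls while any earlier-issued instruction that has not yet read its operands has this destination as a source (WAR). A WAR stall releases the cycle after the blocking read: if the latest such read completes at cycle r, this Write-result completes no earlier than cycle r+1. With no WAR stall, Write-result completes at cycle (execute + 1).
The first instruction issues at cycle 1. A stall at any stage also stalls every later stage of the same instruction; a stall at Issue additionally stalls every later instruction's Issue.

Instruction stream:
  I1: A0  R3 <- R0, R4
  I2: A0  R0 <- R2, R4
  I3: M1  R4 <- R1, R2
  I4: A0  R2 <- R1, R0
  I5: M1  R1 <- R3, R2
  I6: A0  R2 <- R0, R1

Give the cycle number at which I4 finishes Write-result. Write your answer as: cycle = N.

cycle = 12

[1] I1 dispatched to A0
[2] I1 operands ready
[3] I1 complete
[4] R3←I1
[5] I2 dispatched to A0
[6] I2 operands ready, I3 dispatched to M1
[7] I2 complete, I3 operands ready
[8] R0←I2
[9] I4 dispatched to A0
[10] I4 operands ready
[11] I4 complete
[12] I3 complete, R2←I4
[13] R4←I3
[14] I5 dispatched to M1
[15] I5 operands ready, I6 dispatched to A0
[20] I5 complete
[21] R1←I5
[22] I6 operands ready
[23] I6 complete
[24] R2←I6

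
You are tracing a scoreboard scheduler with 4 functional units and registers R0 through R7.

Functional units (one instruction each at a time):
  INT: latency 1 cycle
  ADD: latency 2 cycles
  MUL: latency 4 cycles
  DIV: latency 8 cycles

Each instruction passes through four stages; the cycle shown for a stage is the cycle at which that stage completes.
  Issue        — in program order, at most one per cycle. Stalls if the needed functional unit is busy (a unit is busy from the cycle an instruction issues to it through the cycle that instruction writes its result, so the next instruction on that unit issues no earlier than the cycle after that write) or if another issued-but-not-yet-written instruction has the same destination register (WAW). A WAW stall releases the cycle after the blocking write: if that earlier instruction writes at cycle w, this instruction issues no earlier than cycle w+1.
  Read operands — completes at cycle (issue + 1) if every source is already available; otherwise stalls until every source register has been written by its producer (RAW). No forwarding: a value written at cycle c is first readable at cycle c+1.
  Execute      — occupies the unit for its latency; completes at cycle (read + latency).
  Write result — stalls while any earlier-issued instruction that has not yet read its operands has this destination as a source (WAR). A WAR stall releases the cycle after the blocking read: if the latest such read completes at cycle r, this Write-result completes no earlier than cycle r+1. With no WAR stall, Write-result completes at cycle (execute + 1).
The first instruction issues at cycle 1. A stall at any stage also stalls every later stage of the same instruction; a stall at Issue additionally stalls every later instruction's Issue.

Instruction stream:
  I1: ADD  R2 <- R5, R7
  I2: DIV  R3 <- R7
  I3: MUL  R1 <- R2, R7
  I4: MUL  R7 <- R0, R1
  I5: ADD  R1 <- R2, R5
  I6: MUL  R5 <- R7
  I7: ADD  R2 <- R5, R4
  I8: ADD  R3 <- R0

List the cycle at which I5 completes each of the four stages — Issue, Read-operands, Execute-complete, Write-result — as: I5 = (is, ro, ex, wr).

I5 = (13, 14, 16, 17)

I1 -> (1, 2, 4, 5)
I2 -> (2, 3, 11, 12)
I3 -> (3, 6, 10, 11)  // RAW R2: wait I1 write@5
I4 -> (12, 13, 17, 18)  // struct: MUL busy until I3 writes@11
I5 -> (13, 14, 16, 17)
I6 -> (19, 20, 24, 25)  // struct: MUL busy until I4 writes@18
I7 -> (20, 26, 28, 29)  // RAW R5: wait I6 write@25
I8 -> (30, 31, 33, 34)  // struct: ADD busy until I7 writes@29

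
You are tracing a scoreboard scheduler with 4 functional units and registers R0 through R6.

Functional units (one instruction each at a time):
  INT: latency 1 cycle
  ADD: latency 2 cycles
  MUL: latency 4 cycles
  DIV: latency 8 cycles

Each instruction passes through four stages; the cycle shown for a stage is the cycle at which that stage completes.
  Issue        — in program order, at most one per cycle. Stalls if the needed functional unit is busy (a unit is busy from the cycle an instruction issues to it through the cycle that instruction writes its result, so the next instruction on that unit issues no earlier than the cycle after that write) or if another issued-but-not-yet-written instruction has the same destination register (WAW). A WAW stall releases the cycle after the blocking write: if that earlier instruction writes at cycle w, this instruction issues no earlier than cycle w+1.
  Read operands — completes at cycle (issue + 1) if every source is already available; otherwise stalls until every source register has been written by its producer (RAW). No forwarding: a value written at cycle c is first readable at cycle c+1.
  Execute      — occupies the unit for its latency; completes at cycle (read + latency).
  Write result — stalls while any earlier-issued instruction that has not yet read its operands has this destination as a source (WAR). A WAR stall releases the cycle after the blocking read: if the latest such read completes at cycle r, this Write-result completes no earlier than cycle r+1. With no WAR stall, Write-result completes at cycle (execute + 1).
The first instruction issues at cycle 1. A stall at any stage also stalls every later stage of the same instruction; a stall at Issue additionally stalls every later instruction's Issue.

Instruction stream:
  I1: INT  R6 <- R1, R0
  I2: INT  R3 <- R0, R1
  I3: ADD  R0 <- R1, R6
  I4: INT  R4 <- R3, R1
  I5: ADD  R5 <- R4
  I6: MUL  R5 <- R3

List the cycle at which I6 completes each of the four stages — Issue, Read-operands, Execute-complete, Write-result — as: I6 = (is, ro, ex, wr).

c1: I1 dispatched to INT
c2: I1 operands ready
c3: I1 complete
c4: R6←I1
c5: I2 dispatched to INT
c6: I2 operands ready | I3 dispatched to ADD
c7: I2 complete | I3 operands ready
c8: R3←I2
c9: I3 complete | I4 dispatched to INT
c10: R0←I3 | I4 operands ready
c11: I4 complete | I5 dispatched to ADD
c12: R4←I4
c13: I5 operands ready
c15: I5 complete
c16: R5←I5
c17: I6 dispatched to MUL
c18: I6 operands ready
c22: I6 complete
c23: R5←I6

I6 = (17, 18, 22, 23)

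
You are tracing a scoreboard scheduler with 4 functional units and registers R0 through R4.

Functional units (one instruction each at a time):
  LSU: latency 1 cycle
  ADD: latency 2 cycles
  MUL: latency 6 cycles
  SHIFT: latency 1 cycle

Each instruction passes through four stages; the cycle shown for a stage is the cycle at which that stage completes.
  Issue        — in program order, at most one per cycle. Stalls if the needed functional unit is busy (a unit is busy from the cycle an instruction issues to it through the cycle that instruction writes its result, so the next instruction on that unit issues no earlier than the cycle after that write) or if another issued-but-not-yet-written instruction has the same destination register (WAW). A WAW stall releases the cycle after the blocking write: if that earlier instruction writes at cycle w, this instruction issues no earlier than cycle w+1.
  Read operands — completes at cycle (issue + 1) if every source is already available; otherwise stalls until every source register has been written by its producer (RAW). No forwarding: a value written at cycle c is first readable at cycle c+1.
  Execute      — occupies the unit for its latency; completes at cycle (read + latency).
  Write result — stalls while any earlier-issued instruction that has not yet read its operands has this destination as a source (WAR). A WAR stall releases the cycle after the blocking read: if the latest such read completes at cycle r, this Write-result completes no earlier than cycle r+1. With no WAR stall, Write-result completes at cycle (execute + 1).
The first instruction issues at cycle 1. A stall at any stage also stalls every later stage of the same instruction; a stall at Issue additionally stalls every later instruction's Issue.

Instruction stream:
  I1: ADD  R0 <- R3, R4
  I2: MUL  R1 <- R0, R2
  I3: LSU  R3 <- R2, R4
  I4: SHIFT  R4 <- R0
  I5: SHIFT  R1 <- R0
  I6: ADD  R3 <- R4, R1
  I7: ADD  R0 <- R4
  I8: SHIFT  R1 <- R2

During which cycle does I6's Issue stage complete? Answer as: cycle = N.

cycle = 15

I1  is:1  ro:2  ex:4  wr:5
I2  is:2  ro:6  ex:12  wr:13  — RAW R0: wait I1 write@5
I3  is:3  ro:4  ex:5  wr:6
I4  is:4  ro:6  ex:7  wr:8  — RAW R0: wait I1 write@5
I5  is:14  ro:15  ex:16  wr:17  — WAW R1: wait I2 write@13
I6  is:15  ro:18  ex:20  wr:21  — RAW R1: wait I5 write@17
I7  is:22  ro:23  ex:25  wr:26  — struct: ADD busy until I6 writes@21
I8  is:23  ro:24  ex:25  wr:26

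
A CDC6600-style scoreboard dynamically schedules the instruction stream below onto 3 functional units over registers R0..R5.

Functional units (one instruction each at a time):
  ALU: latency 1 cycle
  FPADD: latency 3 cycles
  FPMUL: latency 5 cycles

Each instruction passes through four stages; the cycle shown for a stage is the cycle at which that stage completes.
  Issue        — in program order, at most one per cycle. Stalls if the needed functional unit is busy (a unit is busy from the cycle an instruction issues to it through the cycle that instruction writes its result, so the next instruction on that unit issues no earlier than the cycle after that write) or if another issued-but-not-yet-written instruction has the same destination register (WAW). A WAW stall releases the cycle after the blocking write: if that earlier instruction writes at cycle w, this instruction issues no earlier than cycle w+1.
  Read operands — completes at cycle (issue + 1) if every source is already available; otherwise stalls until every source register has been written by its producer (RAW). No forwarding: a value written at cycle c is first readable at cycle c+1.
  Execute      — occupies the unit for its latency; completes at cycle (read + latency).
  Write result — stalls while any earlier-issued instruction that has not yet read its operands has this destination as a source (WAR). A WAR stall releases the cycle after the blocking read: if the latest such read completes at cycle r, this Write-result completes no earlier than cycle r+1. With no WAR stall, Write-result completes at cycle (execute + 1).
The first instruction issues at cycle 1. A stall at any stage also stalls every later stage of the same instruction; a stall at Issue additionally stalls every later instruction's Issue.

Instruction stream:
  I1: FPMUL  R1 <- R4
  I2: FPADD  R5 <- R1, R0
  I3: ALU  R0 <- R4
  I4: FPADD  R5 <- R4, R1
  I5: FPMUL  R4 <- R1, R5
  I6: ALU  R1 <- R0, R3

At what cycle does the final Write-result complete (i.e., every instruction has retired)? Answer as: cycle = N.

[I1] 1/2/7/8
[I2] 2/9/12/13  (RAW R1: wait I1 write@8)
[I3] 3/4/5/10  (WAR R0: wait I2 read@9)
[I4] 14/15/18/19  (struct: FPADD busy until I2 writes@13)
[I5] 15/20/25/26  (RAW R5: wait I4 write@19)
[I6] 16/17/18/21  (WAR R1: wait I5 read@20)

cycle = 26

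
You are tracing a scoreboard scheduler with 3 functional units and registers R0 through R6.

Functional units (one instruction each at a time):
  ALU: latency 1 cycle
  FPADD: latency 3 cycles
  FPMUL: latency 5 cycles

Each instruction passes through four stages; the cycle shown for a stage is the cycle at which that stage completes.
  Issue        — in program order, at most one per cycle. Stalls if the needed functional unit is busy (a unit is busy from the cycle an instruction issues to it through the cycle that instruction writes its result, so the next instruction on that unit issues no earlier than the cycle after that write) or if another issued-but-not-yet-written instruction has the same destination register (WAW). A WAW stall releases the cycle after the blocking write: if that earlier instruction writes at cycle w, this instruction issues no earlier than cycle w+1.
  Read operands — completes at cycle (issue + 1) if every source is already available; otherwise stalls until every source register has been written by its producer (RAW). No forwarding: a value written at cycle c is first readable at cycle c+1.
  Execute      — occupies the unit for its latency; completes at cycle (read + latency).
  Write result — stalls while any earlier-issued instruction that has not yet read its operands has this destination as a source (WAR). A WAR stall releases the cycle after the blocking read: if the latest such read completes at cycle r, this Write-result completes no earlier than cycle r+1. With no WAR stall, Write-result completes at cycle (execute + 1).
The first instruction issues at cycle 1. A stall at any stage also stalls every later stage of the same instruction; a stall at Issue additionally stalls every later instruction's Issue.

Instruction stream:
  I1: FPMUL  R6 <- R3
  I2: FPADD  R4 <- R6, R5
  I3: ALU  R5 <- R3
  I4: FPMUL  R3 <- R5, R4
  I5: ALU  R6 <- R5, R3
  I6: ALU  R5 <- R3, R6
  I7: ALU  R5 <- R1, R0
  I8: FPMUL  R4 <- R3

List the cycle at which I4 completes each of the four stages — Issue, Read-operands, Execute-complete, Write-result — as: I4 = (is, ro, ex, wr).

I4 = (9, 14, 19, 20)

I1: IS=1 RO=2 EX=7 WR=8
I2: IS=2 RO=9 EX=12 WR=13  [RAW R6: wait I1 write@8]
I3: IS=3 RO=4 EX=5 WR=10  [WAR R5: wait I2 read@9]
I4: IS=9 RO=14 EX=19 WR=20  [struct: FPMUL busy until I1 writes@8; RAW R4: wait I2 write@13]
I5: IS=11 RO=21 EX=22 WR=23  [struct: ALU busy until I3 writes@10; RAW R3: wait I4 write@20]
I6: IS=24 RO=25 EX=26 WR=27  [struct: ALU busy until I5 writes@23]
I7: IS=28 RO=29 EX=30 WR=31  [struct: ALU busy until I6 writes@27]
I8: IS=29 RO=30 EX=35 WR=36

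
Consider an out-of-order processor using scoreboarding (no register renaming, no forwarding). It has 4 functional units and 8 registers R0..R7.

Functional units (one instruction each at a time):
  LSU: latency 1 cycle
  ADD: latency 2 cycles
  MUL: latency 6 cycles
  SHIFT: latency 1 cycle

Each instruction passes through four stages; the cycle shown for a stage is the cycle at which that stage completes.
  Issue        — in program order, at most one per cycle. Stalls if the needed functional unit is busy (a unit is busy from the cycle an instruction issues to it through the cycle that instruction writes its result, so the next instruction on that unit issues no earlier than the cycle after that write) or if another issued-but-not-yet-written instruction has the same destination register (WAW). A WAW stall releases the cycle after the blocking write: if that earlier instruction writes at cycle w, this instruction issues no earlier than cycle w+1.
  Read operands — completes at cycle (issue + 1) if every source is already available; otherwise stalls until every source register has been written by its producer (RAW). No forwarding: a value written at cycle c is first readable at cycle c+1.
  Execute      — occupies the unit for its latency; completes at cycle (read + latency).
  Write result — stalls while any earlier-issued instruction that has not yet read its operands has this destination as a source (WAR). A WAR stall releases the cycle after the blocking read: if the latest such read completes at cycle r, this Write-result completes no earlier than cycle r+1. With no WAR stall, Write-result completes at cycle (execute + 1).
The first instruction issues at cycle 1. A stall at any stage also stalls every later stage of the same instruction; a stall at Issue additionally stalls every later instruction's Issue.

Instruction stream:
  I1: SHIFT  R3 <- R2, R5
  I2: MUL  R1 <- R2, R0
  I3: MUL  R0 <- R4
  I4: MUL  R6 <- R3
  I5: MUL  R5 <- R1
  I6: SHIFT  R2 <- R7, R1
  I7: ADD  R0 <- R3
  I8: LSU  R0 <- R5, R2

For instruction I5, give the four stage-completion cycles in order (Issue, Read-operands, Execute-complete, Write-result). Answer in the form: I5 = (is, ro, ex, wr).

I5 = (29, 30, 36, 37)

  I1 | 1 | 2 | 3 | 4
  I2 | 2 | 3 | 9 | 10
  I3 | 11 | 12 | 18 | 19   struct: MUL busy until I2 writes@10
  I4 | 20 | 21 | 27 | 28   struct: MUL busy until I3 writes@19
  I5 | 29 | 30 | 36 | 37   struct: MUL busy until I4 writes@28
  I6 | 30 | 31 | 32 | 33
  I7 | 31 | 32 | 34 | 35
  I8 | 36 | 38 | 39 | 40   WAW R0: wait I7 write@35 · RAW R5: wait I5 write@37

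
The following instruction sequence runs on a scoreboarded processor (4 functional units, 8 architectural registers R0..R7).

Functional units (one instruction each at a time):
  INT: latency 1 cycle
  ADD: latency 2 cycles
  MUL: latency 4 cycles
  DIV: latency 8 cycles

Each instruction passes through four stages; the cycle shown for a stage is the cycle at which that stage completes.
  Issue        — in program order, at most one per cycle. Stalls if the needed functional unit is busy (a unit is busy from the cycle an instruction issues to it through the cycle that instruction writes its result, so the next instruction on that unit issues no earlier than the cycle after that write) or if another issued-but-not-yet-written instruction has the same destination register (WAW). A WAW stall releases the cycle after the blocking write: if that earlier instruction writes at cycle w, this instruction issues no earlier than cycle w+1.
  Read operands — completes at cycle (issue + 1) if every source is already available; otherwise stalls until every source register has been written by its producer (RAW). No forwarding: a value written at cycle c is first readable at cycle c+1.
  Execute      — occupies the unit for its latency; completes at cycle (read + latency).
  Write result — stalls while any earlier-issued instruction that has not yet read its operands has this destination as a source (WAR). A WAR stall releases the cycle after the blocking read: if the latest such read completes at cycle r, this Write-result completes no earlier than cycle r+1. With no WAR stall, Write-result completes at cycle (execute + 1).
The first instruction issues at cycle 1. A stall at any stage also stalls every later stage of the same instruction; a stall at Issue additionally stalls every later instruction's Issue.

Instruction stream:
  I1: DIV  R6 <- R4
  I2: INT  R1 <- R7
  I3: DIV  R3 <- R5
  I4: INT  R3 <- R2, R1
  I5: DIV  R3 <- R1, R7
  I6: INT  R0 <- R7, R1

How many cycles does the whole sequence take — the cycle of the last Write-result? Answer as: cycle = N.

[1] I1→DIV
[2] I1 RO | I2→INT
[3] I2 RO
[4] I2 EX
[5] I2 WR R1
[10] I1 EX
[11] I1 WR R6
[12] I3→DIV
[13] I3 RO
[21] I3 EX
[22] I3 WR R3
[23] I4→INT
[24] I4 RO
[25] I4 EX
[26] I4 WR R3
[27] I5→DIV
[28] I5 RO | I6→INT
[29] I6 RO
[30] I6 EX
[31] I6 WR R0
[36] I5 EX
[37] I5 WR R3

cycle = 37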